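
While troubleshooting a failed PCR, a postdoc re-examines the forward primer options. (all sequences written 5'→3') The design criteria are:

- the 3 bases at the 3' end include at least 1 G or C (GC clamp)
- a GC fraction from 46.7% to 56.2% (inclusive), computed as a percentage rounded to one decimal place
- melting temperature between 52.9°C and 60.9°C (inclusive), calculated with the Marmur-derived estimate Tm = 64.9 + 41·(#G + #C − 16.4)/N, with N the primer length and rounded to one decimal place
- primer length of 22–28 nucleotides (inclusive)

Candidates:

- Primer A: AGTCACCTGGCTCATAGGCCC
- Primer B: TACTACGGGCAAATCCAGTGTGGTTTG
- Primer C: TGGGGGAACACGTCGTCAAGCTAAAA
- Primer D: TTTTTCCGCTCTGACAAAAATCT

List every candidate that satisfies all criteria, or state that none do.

Primer B only.

Primer A (21 nt, A=4 T=4 G=5 C=8): 3' end CCC has 3 G/C ✓; GC 13/21 = 61.9%, outside 46.7–56.2% ✗; Tm = 64.9 + 41·(13 − 16.4)/21 = 58.3°C ✓; length 21, outside 22–28 ✗ — fails.
Primer B (27 nt, A=6 T=8 G=8 C=5): 3' end TTG has 1 G/C ✓; GC 13/27 = 48.1% ✓; Tm = 64.9 + 41·(13 − 16.4)/27 = 59.7°C ✓; length 27 ✓ — passes.
Primer C (26 nt, A=9 T=4 G=8 C=5): 3' end AAA has 0 G/C, need ≥1 ✗; GC 13/26 = 50.0% ✓; Tm = 64.9 + 41·(13 − 16.4)/26 = 59.5°C ✓; length 26 ✓ — fails.
Primer D (23 nt, A=6 T=9 G=2 C=6): 3' end TCT has 1 G/C ✓; GC 8/23 = 34.8%, outside 46.7–56.2% ✗; Tm = 64.9 + 41·(8 − 16.4)/23 = 49.9°C, outside 52.9–60.9°C ✗; length 23 ✓ — fails.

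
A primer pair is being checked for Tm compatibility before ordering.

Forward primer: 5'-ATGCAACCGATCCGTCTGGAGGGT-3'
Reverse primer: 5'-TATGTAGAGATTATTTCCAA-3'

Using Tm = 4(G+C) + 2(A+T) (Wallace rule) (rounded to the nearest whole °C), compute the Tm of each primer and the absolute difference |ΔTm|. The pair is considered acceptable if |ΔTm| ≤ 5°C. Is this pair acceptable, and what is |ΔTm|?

|ΔTm| = 26°C; the pair is not acceptable.

Forward: A=5 T=5 G=8 C=6 → Tm = 2·10 + 4·14 = 76°C.
Reverse: A=7 T=8 G=3 C=2 → Tm = 2·15 + 4·5 = 50°C.
|ΔTm| = |76 − 50| = 26°C, > 5°C.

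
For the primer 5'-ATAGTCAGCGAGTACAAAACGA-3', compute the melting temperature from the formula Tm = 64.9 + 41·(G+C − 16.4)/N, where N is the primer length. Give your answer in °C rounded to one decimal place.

51.1°C

Base counts: A=10, T=3, G=5, C=4; G+C = 9, N = 22.
Tm = 64.9 + 41·(9 − 16.4)/22 = 64.9 + -303.40/22 = 51.1°C.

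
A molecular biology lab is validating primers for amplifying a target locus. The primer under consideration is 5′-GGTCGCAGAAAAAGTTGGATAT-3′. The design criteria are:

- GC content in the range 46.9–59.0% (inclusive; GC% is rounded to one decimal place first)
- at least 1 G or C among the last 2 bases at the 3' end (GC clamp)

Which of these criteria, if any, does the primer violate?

Base counts: A=8, T=5, G=7, C=2 (length 22).
GC content: GC 9/22 = 40.9%, outside 46.9–59.0% ✗
GC clamp: 3' end AT has 0 G/C, need ≥1 ✗

Fails: GC content, GC clamp.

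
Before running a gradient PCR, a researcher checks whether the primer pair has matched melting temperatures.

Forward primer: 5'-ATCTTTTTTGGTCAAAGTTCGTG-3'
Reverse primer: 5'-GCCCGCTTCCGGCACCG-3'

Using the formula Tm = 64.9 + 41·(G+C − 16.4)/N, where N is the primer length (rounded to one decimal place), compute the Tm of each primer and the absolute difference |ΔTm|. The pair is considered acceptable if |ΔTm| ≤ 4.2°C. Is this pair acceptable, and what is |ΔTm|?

|ΔTm| = 9.2°C; the pair is not acceptable.

Forward: G+C = 8, N = 23 → Tm = 64.9 + 41·(8 − 16.4)/23 = 49.9°C.
Reverse: G+C = 14, N = 17 → Tm = 64.9 + 41·(14 − 16.4)/17 = 59.1°C.
|ΔTm| = |49.9 − 59.1| = 9.2°C, > 4.2°C.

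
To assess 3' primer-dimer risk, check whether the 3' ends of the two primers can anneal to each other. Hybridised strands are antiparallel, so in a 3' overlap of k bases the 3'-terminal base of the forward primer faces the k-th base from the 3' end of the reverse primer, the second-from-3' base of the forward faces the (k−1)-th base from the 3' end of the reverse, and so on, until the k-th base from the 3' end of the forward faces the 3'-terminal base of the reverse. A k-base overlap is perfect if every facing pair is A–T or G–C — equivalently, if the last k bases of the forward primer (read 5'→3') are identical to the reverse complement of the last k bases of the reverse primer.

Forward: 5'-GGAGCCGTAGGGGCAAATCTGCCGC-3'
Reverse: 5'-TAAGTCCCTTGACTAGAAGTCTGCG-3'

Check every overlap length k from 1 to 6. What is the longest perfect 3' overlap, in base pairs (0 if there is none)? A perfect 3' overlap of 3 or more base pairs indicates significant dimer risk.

Longest perfect overlap: 3 complementary base pairs; significant dimer risk (threshold 3).

Last 6 bases (5'→3') — forward …TGCCGC, reverse …TCTGCG.
Reverse complement of the reverse primer's last 6 bases: CGCAGA; its first k bases are the reverse complement of the reverse primer's last k bases, so a perfect k-base overlap needs the forward primer's last k bases to equal them.
Comparing (forward last k vs required): k=1: C vs C ✓; k=2: GC vs CG ✗; k=3: CGC vs CGC ✓; k=4: CCGC vs CGCA ✗; k=5: GCCGC vs CGCAG ✗; k=6: TGCCGC vs CGCAGA ✗.
Perfect overlaps at k = 1, 3; the largest is 3.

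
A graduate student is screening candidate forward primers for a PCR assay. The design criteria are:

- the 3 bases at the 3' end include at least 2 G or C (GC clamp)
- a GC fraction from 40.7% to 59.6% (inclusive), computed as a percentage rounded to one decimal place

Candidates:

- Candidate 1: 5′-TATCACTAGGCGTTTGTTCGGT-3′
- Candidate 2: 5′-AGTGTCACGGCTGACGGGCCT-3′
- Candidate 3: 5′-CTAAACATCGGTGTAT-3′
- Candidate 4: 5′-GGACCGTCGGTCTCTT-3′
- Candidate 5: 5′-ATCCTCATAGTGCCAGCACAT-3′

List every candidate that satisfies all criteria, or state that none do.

Candidate 1 (22 nt, A=3 T=9 G=6 C=4): 3' end GGT has 2 G/C ✓; GC 10/22 = 45.5% ✓ — passes.
Candidate 2 (21 nt, A=3 T=4 G=8 C=6): 3' end CCT has 2 G/C ✓; GC 14/21 = 66.7%, outside 40.7–59.6% ✗ — fails.
Candidate 3 (16 nt, A=5 T=5 G=3 C=3): 3' end TAT has 0 G/C, need ≥2 ✗; GC 6/16 = 37.5%, outside 40.7–59.6% ✗ — fails.
Candidate 4 (16 nt, A=1 T=5 G=5 C=5): 3' end CTT has 1 G/C, need ≥2 ✗; GC 10/16 = 62.5%, outside 40.7–59.6% ✗ — fails.
Candidate 5 (21 nt, A=6 T=5 G=3 C=7): 3' end CAT has 1 G/C, need ≥2 ✗; GC 10/21 = 47.6% ✓ — fails.

Candidate 1 only.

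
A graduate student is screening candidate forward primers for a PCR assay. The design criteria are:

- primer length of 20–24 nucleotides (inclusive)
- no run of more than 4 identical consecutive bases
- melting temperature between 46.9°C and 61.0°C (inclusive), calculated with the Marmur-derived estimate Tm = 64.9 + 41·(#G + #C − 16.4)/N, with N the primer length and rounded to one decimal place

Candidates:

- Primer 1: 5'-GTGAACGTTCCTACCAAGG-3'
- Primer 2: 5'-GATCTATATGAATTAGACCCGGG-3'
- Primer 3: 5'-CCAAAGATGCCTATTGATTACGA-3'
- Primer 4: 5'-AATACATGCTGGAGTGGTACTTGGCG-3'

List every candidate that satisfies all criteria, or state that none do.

Primer 1 (19 nt, A=5 T=4 G=5 C=5): length 19, outside 20–24 ✗; longest run = 2 ✓; Tm = 64.9 + 41·(10 − 16.4)/19 = 51.1°C ✓ — fails.
Primer 2 (23 nt, A=7 T=6 G=6 C=4): length 23 ✓; longest run = 3 ✓; Tm = 64.9 + 41·(10 − 16.4)/23 = 53.5°C ✓ — passes.
Primer 3 (23 nt, A=8 T=6 G=4 C=5): length 23 ✓; longest run = 3 ✓; Tm = 64.9 + 41·(9 − 16.4)/23 = 51.7°C ✓ — passes.
Primer 4 (26 nt, A=6 T=7 G=9 C=4): length 26, outside 20–24 ✗; longest run = 2 ✓; Tm = 64.9 + 41·(13 − 16.4)/26 = 59.5°C ✓ — fails.

Primer 2 and Primer 3.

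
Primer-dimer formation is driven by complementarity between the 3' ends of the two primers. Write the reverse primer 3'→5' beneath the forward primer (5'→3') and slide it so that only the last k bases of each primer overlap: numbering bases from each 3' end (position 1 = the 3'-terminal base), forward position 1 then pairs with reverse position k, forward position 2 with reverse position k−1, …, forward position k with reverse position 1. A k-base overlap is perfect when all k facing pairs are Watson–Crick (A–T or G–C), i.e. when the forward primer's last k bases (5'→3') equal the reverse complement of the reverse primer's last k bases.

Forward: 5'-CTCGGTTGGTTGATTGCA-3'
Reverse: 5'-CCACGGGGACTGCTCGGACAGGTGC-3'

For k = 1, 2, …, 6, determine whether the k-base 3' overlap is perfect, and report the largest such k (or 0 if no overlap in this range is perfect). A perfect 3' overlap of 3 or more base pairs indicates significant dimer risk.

Longest perfect overlap: 3 complementary base pairs; significant dimer risk (threshold 3).

Last 6 bases (5'→3') — forward …ATTGCA, reverse …AGGTGC.
Reverse complement of the reverse primer's last 6 bases: GCACCT; its first k bases are the reverse complement of the reverse primer's last k bases, so a perfect k-base overlap needs the forward primer's last k bases to equal them.
Comparing (forward last k vs required): k=1: A vs G ✗; k=2: CA vs GC ✗; k=3: GCA vs GCA ✓; k=4: TGCA vs GCAC ✗; k=5: TTGCA vs GCACC ✗; k=6: ATTGCA vs GCACCT ✗.
Only k = 3 is perfect, so the longest perfect 3' overlap is 3.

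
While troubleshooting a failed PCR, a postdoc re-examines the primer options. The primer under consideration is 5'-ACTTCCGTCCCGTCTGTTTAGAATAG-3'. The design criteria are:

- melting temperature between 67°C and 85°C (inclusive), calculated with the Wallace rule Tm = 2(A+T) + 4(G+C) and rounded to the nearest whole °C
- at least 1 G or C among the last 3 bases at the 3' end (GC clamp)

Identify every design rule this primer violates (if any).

Meets all criteria.

Base counts: A=5, T=9, G=5, C=7 (length 26).
Tm: Tm = 2·14 + 4·12 = 76°C ✓
GC clamp: 3' end TAG has 1 G/C ✓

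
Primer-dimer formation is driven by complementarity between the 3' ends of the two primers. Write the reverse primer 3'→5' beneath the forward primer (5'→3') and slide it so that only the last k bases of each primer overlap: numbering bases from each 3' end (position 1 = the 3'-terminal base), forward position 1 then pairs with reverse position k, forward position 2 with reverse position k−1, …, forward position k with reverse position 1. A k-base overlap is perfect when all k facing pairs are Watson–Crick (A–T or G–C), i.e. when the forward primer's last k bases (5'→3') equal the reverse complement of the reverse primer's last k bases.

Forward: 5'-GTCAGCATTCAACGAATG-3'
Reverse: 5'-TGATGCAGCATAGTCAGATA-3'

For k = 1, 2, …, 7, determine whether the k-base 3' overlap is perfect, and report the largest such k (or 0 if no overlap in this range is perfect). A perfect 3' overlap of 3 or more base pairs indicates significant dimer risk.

Last 7 bases (5'→3') — forward …ACGAATG, reverse …TCAGATA.
Reverse complement of the reverse primer's last 7 bases: TATCTGA; its first k bases are the reverse complement of the reverse primer's last k bases, so a perfect k-base overlap needs the forward primer's last k bases to equal them.
Comparing (forward last k vs required): k=1: G vs T ✗; k=2: TG vs TA ✗; k=3: ATG vs TAT ✗; k=4: AATG vs TATC ✗; k=5: GAATG vs TATCT ✗; k=6: CGAATG vs TATCTG ✗; k=7: ACGAATG vs TATCTGA ✗.
No overlap length from 1 to 7 is perfect, so the longest perfect 3' overlap is 0.

Longest perfect overlap: 0 complementary base pairs; below the dimer-risk threshold (threshold 3).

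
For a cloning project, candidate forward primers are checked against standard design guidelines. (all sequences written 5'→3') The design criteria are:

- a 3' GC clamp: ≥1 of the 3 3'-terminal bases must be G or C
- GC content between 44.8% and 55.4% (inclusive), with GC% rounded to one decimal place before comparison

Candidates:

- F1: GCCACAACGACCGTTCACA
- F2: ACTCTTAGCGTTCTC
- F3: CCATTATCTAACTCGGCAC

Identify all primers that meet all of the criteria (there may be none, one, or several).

F2 and F3.

F1 (19 nt, A=6 T=2 G=3 C=8): 3' end ACA has 1 G/C ✓; GC 11/19 = 57.9%, outside 44.8–55.4% ✗ — fails.
F2 (15 nt, A=2 T=6 G=2 C=5): 3' end CTC has 2 G/C ✓; GC 7/15 = 46.7% ✓ — passes.
F3 (19 nt, A=5 T=5 G=2 C=7): 3' end CAC has 2 G/C ✓; GC 9/19 = 47.4% ✓ — passes.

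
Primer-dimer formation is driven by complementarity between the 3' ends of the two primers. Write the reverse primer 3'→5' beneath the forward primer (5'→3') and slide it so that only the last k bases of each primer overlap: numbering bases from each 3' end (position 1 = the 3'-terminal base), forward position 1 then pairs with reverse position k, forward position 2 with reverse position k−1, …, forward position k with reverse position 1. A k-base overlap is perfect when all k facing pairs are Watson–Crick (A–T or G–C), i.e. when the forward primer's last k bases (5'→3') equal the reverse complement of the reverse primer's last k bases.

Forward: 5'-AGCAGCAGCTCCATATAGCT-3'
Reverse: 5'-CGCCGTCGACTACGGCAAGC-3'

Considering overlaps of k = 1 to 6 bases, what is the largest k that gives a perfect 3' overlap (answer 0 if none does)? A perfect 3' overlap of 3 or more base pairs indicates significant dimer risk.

Last 6 bases (5'→3') — forward …ATAGCT, reverse …GCAAGC.
Reverse complement of the reverse primer's last 6 bases: GCTTGC; its first k bases are the reverse complement of the reverse primer's last k bases, so a perfect k-base overlap needs the forward primer's last k bases to equal them.
Comparing (forward last k vs required): k=1: T vs G ✗; k=2: CT vs GC ✗; k=3: GCT vs GCT ✓; k=4: AGCT vs GCTT ✗; k=5: TAGCT vs GCTTG ✗; k=6: ATAGCT vs GCTTGC ✗.
Only k = 3 is perfect, so the longest perfect 3' overlap is 3.

Longest perfect overlap: 3 complementary base pairs; significant dimer risk (threshold 3).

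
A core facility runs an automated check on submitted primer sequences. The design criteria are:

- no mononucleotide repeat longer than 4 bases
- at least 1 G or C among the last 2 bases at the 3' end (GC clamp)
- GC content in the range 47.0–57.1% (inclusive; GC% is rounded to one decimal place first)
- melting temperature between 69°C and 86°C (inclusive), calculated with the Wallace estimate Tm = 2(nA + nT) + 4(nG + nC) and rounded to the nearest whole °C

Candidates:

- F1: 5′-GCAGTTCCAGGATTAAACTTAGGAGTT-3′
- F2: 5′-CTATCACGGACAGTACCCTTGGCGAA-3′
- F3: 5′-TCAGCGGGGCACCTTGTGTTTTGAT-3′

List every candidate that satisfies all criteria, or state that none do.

None of the candidates satisfy all criteria.

F1 (27 nt, A=8 T=8 G=7 C=4): longest run = 3 ✓; 3' end TT has 0 G/C, need ≥1 ✗; GC 11/27 = 40.7%, outside 47.0–57.1% ✗; Tm = 2·16 + 4·11 = 76°C ✓ — fails.
F2 (26 nt, A=7 T=5 G=6 C=8): longest run = 3 ✓; 3' end AA has 0 G/C, need ≥1 ✗; GC 14/26 = 53.8% ✓; Tm = 2·12 + 4·14 = 80°C ✓ — fails.
F3 (25 nt, A=3 T=9 G=8 C=5): longest run = 4 ✓; 3' end AT has 0 G/C, need ≥1 ✗; GC 13/25 = 52.0% ✓; Tm = 2·12 + 4·13 = 76°C ✓ — fails.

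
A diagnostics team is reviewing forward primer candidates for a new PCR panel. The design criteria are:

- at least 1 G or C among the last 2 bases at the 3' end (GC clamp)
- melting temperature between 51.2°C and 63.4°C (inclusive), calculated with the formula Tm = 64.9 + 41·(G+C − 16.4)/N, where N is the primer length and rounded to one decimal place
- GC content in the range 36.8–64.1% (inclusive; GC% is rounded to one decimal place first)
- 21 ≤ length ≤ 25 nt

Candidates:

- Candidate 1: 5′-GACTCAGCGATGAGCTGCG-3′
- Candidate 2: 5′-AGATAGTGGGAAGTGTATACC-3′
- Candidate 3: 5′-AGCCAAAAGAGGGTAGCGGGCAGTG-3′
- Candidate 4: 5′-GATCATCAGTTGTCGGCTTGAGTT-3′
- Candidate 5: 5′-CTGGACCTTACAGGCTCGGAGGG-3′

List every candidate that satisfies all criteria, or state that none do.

Candidate 3 only.

Candidate 1 (19 nt, A=4 T=3 G=7 C=5): 3' end CG has 2 G/C ✓; Tm = 64.9 + 41·(12 − 16.4)/19 = 55.4°C ✓; GC 12/19 = 63.2% ✓; length 19, outside 21–25 ✗ — fails.
Candidate 2 (21 nt, A=7 T=5 G=7 C=2): 3' end CC has 2 G/C ✓; Tm = 64.9 + 41·(9 − 16.4)/21 = 50.5°C, outside 51.2–63.4°C ✗; GC 9/21 = 42.9% ✓; length 21 ✓ — fails.
Candidate 3 (25 nt, A=8 T=2 G=11 C=4): 3' end TG has 1 G/C ✓; Tm = 64.9 + 41·(15 − 16.4)/25 = 62.6°C ✓; GC 15/25 = 60.0% ✓; length 25 ✓ — passes.
Candidate 4 (24 nt, A=4 T=9 G=7 C=4): 3' end TT has 0 G/C, need ≥1 ✗; Tm = 64.9 + 41·(11 − 16.4)/24 = 55.7°C ✓; GC 11/24 = 45.8% ✓; length 24 ✓ — fails.
Candidate 5 (23 nt, A=4 T=4 G=9 C=6): 3' end GG has 2 G/C ✓; Tm = 64.9 + 41·(15 − 16.4)/23 = 62.4°C ✓; GC 15/23 = 65.2%, outside 36.8–64.1% ✗; length 23 ✓ — fails.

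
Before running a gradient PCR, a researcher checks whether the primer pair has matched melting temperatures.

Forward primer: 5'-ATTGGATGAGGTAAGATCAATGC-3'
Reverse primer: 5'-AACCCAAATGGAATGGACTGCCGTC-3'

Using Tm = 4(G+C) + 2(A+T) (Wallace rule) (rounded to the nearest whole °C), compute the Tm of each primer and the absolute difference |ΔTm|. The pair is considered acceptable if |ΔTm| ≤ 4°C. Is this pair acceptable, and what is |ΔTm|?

|ΔTm| = 12°C; the pair is not acceptable.

Forward: A=8 T=6 G=7 C=2 → Tm = 2·14 + 4·9 = 64°C.
Reverse: A=8 T=4 G=6 C=7 → Tm = 2·12 + 4·13 = 76°C.
|ΔTm| = |64 − 76| = 12°C, > 4°C.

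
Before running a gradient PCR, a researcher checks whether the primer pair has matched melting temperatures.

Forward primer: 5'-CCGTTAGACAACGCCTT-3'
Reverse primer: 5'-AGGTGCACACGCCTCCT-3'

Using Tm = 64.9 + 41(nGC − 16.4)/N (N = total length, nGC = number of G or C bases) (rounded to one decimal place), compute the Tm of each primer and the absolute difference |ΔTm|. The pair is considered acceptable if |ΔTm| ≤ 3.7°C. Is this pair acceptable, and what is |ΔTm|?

|ΔTm| = 4.8°C; the pair is not acceptable.

Forward: G+C = 9, N = 17 → Tm = 64.9 + 41·(9 − 16.4)/17 = 47.1°C.
Reverse: G+C = 11, N = 17 → Tm = 64.9 + 41·(11 − 16.4)/17 = 51.9°C.
|ΔTm| = |47.1 − 51.9| = 4.8°C, > 3.7°C.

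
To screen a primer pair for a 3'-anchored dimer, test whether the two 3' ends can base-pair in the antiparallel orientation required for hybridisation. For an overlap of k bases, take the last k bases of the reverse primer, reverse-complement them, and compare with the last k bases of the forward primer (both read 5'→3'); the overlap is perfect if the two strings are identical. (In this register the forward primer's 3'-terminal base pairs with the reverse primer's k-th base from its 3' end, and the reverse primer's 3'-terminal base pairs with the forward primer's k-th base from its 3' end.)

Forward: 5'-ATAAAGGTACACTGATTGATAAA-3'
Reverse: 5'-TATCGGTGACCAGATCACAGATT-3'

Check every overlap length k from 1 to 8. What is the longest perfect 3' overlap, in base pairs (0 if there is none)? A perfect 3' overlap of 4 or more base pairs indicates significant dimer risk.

Last 8 bases (5'→3') — forward …TTGATAAA, reverse …CACAGATT.
Reverse complement of the reverse primer's last 8 bases: AATCTGTG; its first k bases are the reverse complement of the reverse primer's last k bases, so a perfect k-base overlap needs the forward primer's last k bases to equal them.
Comparing (forward last k vs required): k=1: A vs A ✓; k=2: AA vs AA ✓; k=3: AAA vs AAT ✗; k=4: TAAA vs AATC ✗; k=5: ATAAA vs AATCT ✗; k=6: GATAAA vs AATCTG ✗; k=7: TGATAAA vs AATCTGT ✗; k=8: TTGATAAA vs AATCTGTG ✗.
Perfect overlaps at k = 1, 2; the largest is 2.

Longest perfect overlap: 2 complementary base pairs; below the dimer-risk threshold (threshold 4).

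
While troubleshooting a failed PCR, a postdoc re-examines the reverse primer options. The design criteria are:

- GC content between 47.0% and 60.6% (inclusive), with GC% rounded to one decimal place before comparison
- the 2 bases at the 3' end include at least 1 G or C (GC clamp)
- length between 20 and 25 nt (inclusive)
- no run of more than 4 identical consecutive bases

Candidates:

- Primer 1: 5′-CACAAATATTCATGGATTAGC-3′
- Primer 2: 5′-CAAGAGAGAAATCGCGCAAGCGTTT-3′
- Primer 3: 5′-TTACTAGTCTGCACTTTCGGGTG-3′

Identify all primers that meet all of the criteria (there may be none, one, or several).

Primer 1 (21 nt, A=8 T=6 G=3 C=4): GC 7/21 = 33.3%, outside 47.0–60.6% ✗; 3' end GC has 2 G/C ✓; length 21 ✓; longest run = 3 ✓ — fails.
Primer 2 (25 nt, A=9 T=4 G=7 C=5): GC 12/25 = 48.0% ✓; 3' end TT has 0 G/C, need ≥1 ✗; length 25 ✓; longest run = 3 ✓ — fails.
Primer 3 (23 nt, A=3 T=9 G=6 C=5): GC 11/23 = 47.8% ✓; 3' end TG has 1 G/C ✓; length 23 ✓; longest run = 3 ✓ — passes.

Primer 3 only.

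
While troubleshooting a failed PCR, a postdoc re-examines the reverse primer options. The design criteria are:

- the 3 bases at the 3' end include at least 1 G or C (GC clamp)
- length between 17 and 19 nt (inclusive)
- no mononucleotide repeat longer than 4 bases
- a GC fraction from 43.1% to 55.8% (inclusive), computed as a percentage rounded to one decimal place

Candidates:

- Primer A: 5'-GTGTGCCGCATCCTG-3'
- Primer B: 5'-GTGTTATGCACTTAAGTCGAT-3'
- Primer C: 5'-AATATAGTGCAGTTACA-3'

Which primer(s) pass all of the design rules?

None of the candidates satisfy all criteria.

Primer A (15 nt, A=1 T=4 G=5 C=5): 3' end CTG has 2 G/C ✓; length 15, outside 17–19 ✗; longest run = 2 ✓; GC 10/15 = 66.7%, outside 43.1–55.8% ✗ — fails.
Primer B (21 nt, A=5 T=8 G=5 C=3): 3' end GAT has 1 G/C ✓; length 21, outside 17–19 ✗; longest run = 2 ✓; GC 8/21 = 38.1%, outside 43.1–55.8% ✗ — fails.
Primer C (17 nt, A=7 T=5 G=3 C=2): 3' end ACA has 1 G/C ✓; length 17 ✓; longest run = 2 ✓; GC 5/17 = 29.4%, outside 43.1–55.8% ✗ — fails.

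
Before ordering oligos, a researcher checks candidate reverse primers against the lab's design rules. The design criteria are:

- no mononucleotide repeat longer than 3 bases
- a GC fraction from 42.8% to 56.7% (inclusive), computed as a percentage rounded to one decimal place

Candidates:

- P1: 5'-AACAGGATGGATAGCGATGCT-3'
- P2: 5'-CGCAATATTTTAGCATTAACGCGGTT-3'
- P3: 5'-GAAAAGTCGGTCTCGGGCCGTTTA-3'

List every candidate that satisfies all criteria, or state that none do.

P1 (21 nt, A=7 T=4 G=7 C=3): longest run = 2 ✓; GC 10/21 = 47.6% ✓ — passes.
P2 (26 nt, A=7 T=9 G=5 C=5): longest run = 4, exceeds 3 ✗; GC 10/26 = 38.5%, outside 42.8–56.7% ✗ — fails.
P3 (24 nt, A=5 T=6 G=8 C=5): longest run = 4, exceeds 3 ✗; GC 13/24 = 54.2% ✓ — fails.

P1 only.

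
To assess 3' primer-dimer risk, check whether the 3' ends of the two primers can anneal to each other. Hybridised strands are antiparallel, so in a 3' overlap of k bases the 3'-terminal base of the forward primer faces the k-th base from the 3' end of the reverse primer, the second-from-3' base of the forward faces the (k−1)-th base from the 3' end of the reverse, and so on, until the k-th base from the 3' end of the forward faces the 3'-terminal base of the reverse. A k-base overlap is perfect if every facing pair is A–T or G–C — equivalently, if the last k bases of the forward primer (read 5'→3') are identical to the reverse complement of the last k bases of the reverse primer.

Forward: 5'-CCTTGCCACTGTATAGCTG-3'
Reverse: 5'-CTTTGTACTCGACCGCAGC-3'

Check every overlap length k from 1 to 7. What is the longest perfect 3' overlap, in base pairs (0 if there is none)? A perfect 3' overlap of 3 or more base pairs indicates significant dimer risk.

Longest perfect overlap: 4 complementary base pairs; significant dimer risk (threshold 3).

Last 7 bases (5'→3') — forward …ATAGCTG, reverse …CCGCAGC.
Reverse complement of the reverse primer's last 7 bases: GCTGCGG; its first k bases are the reverse complement of the reverse primer's last k bases, so a perfect k-base overlap needs the forward primer's last k bases to equal them.
Comparing (forward last k vs required): k=1: G vs G ✓; k=2: TG vs GC ✗; k=3: CTG vs GCT ✗; k=4: GCTG vs GCTG ✓; k=5: AGCTG vs GCTGC ✗; k=6: TAGCTG vs GCTGCG ✗; k=7: ATAGCTG vs GCTGCGG ✗.
Perfect overlaps at k = 1, 4; the largest is 4.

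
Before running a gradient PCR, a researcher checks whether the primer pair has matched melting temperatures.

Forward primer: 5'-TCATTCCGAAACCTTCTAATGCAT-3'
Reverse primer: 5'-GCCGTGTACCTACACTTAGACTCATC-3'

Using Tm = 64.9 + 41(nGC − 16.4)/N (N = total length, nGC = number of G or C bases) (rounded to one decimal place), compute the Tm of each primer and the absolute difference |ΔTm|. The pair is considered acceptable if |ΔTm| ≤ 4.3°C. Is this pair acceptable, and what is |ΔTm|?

|ΔTm| = 7.2°C; the pair is not acceptable.

Forward: G+C = 9, N = 24 → Tm = 64.9 + 41·(9 − 16.4)/24 = 52.3°C.
Reverse: G+C = 13, N = 26 → Tm = 64.9 + 41·(13 − 16.4)/26 = 59.5°C.
|ΔTm| = |52.3 − 59.5| = 7.2°C, > 4.3°C.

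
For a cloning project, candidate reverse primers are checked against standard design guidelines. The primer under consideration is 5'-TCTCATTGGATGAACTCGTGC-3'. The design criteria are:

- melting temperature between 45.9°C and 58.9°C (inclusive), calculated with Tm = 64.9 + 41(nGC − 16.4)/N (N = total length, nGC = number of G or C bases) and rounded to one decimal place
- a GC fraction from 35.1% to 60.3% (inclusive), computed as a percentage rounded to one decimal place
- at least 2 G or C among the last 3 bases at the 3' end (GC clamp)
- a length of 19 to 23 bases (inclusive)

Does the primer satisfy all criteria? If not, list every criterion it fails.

Meets all criteria.

Base counts: A=4, T=7, G=5, C=5 (length 21).
Tm: Tm = 64.9 + 41·(10 − 16.4)/21 = 52.4°C ✓
GC content: GC 10/21 = 47.6% ✓
GC clamp: 3' end TGC has 2 G/C ✓
length: length 21 ✓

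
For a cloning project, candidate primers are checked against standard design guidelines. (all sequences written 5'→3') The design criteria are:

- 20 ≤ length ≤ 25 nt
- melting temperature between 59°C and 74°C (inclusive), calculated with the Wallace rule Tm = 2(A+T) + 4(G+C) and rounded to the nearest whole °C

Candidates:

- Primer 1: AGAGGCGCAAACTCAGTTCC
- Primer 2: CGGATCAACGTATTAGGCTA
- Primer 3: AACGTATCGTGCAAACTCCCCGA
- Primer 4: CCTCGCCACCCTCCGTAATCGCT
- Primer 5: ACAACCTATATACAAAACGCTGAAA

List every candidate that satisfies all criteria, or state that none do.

Primer 1, Primer 3 and Primer 5.

Primer 1 (20 nt, A=6 T=3 G=5 C=6): length 20 ✓; Tm = 2·9 + 4·11 = 62°C ✓ — passes.
Primer 2 (20 nt, A=6 T=5 G=5 C=4): length 20 ✓; Tm = 2·11 + 4·9 = 58°C, outside 59–74°C ✗ — fails.
Primer 3 (23 nt, A=7 T=4 G=4 C=8): length 23 ✓; Tm = 2·11 + 4·12 = 70°C ✓ — passes.
Primer 4 (23 nt, A=3 T=5 G=3 C=12): length 23 ✓; Tm = 2·8 + 4·15 = 76°C, outside 59–74°C ✗ — fails.
Primer 5 (25 nt, A=13 T=4 G=2 C=6): length 25 ✓; Tm = 2·17 + 4·8 = 66°C ✓ — passes.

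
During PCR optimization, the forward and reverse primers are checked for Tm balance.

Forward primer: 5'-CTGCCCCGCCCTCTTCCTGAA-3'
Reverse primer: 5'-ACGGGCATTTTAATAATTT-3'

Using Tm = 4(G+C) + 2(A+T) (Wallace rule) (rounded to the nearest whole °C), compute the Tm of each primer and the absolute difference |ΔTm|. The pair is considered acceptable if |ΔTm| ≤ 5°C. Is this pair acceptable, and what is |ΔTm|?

|ΔTm| = 22°C; the pair is not acceptable.

Forward: A=2 T=5 G=3 C=11 → Tm = 2·7 + 4·14 = 70°C.
Reverse: A=6 T=8 G=3 C=2 → Tm = 2·14 + 4·5 = 48°C.
|ΔTm| = |70 − 48| = 22°C, > 5°C.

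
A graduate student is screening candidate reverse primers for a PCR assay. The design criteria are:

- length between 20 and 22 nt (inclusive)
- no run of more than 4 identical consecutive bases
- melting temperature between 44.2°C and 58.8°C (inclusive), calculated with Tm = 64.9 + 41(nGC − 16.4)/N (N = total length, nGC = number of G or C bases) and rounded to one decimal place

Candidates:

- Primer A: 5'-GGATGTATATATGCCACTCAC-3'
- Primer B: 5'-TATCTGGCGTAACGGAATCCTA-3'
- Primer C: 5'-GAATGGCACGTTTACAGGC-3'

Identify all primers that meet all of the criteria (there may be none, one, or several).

Primer A (21 nt, A=6 T=6 G=4 C=5): length 21 ✓; longest run = 2 ✓; Tm = 64.9 + 41·(9 − 16.4)/21 = 50.5°C ✓ — passes.
Primer B (22 nt, A=6 T=6 G=5 C=5): length 22 ✓; longest run = 2 ✓; Tm = 64.9 + 41·(10 − 16.4)/22 = 53.0°C ✓ — passes.
Primer C (19 nt, A=5 T=4 G=6 C=4): length 19, outside 20–22 ✗; longest run = 3 ✓; Tm = 64.9 + 41·(10 − 16.4)/19 = 51.1°C ✓ — fails.

Primer A and Primer B.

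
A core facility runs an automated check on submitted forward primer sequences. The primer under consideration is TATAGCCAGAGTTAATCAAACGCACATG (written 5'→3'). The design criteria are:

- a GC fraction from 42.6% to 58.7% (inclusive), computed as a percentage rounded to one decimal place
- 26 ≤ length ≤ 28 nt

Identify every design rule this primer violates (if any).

Base counts: A=11, T=6, G=5, C=6 (length 28).
GC content: GC 11/28 = 39.3%, outside 42.6–58.7% ✗
length: length 28 ✓

Fails: GC content.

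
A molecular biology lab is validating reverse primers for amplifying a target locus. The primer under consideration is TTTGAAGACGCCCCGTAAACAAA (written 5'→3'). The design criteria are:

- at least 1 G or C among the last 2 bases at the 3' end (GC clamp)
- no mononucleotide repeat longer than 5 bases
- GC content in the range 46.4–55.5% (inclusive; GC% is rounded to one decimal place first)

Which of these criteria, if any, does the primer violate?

Fails: GC clamp, GC content.

Base counts: A=9, T=4, G=4, C=6 (length 23).
GC clamp: 3' end AA has 0 G/C, need ≥1 ✗
homopolymer run: longest run = 4 ✓
GC content: GC 10/23 = 43.5%, outside 46.4–55.5% ✗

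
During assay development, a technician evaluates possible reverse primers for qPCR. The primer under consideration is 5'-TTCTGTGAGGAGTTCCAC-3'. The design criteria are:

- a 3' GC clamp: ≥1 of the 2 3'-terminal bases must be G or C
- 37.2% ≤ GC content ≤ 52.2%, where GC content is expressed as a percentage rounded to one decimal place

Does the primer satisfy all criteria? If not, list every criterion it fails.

Meets all criteria.

Base counts: A=3, T=6, G=5, C=4 (length 18).
GC clamp: 3' end AC has 1 G/C ✓
GC content: GC 9/18 = 50.0% ✓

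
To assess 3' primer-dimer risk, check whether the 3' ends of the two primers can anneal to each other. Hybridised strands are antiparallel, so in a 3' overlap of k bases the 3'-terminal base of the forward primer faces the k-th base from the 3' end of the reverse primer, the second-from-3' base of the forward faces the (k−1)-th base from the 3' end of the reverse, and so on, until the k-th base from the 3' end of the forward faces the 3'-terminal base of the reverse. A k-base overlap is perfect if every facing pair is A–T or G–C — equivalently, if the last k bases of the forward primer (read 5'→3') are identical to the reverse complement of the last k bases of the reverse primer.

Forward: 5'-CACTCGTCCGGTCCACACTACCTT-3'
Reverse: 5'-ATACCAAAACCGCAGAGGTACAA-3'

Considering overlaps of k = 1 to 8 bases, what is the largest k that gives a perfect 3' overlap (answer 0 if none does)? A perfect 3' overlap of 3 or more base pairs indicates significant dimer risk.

Last 8 bases (5'→3') — forward …ACTACCTT, reverse …AGGTACAA.
Reverse complement of the reverse primer's last 8 bases: TTGTACCT; its first k bases are the reverse complement of the reverse primer's last k bases, so a perfect k-base overlap needs the forward primer's last k bases to equal them.
Comparing (forward last k vs required): k=1: T vs T ✓; k=2: TT vs TT ✓; k=3: CTT vs TTG ✗; k=4: CCTT vs TTGT ✗; k=5: ACCTT vs TTGTA ✗; k=6: TACCTT vs TTGTAC ✗; k=7: CTACCTT vs TTGTACC ✗; k=8: ACTACCTT vs TTGTACCT ✗.
Perfect overlaps at k = 1, 2; the largest is 2.

Longest perfect overlap: 2 complementary base pairs; below the dimer-risk threshold (threshold 3).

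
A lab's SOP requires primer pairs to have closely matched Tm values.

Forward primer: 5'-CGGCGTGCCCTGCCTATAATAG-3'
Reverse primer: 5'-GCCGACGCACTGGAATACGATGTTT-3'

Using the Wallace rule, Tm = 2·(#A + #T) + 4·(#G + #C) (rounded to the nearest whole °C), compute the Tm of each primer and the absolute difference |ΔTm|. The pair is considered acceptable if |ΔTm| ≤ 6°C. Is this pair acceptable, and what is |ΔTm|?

|ΔTm| = 6°C; the pair is acceptable.

Forward: A=4 T=5 G=6 C=7 → Tm = 2·9 + 4·13 = 70°C.
Reverse: A=6 T=6 G=7 C=6 → Tm = 2·12 + 4·13 = 76°C.
|ΔTm| = |70 − 76| = 6°C, ≤ 6°C.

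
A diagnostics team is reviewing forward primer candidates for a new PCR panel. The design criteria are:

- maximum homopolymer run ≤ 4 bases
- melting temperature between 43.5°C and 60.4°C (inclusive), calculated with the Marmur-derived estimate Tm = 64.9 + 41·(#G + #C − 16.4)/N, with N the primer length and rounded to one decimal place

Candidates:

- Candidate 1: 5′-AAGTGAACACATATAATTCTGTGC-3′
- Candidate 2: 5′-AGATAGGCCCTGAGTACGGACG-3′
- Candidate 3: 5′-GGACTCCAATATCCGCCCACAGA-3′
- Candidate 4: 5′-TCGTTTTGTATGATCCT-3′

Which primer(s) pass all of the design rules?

Candidate 1 (24 nt, A=9 T=7 G=4 C=4): longest run = 2 ✓; Tm = 64.9 + 41·(8 − 16.4)/24 = 50.6°C ✓ — passes.
Candidate 2 (22 nt, A=6 T=3 G=8 C=5): longest run = 3 ✓; Tm = 64.9 + 41·(13 − 16.4)/22 = 58.6°C ✓ — passes.
Candidate 3 (23 nt, A=7 T=3 G=4 C=9): longest run = 3 ✓; Tm = 64.9 + 41·(13 − 16.4)/23 = 58.8°C ✓ — passes.
Candidate 4 (17 nt, A=2 T=9 G=3 C=3): longest run = 4 ✓; Tm = 64.9 + 41·(6 − 16.4)/17 = 39.8°C, outside 43.5–60.4°C ✗ — fails.

Candidate 1, Candidate 2 and Candidate 3.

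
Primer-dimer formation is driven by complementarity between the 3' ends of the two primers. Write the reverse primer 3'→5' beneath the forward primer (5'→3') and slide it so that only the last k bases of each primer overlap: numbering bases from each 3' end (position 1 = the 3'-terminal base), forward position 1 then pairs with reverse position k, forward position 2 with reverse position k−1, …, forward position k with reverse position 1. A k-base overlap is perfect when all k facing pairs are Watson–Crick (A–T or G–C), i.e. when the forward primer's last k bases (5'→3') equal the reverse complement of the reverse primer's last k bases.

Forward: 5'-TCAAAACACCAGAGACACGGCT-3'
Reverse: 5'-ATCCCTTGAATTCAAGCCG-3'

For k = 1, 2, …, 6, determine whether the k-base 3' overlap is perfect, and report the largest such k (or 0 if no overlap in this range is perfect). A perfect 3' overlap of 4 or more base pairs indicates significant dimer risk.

Last 6 bases (5'→3') — forward …ACGGCT, reverse …AAGCCG.
Reverse complement of the reverse primer's last 6 bases: CGGCTT; its first k bases are the reverse complement of the reverse primer's last k bases, so a perfect k-base overlap needs the forward primer's last k bases to equal them.
Comparing (forward last k vs required): k=1: T vs C ✗; k=2: CT vs CG ✗; k=3: GCT vs CGG ✗; k=4: GGCT vs CGGC ✗; k=5: CGGCT vs CGGCT ✓; k=6: ACGGCT vs CGGCTT ✗.
Only k = 5 is perfect, so the longest perfect 3' overlap is 5.

Longest perfect overlap: 5 complementary base pairs; significant dimer risk (threshold 4).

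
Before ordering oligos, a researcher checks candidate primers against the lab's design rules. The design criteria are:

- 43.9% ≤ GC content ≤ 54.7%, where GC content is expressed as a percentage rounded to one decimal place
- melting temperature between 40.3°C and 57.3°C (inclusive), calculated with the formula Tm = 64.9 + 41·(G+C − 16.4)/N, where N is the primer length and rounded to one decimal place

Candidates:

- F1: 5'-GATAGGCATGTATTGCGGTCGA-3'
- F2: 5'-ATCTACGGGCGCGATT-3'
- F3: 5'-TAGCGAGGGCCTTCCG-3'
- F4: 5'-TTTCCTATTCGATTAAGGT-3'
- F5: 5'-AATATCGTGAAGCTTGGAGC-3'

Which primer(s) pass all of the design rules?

F1 and F5.

F1 (22 nt, A=5 T=6 G=8 C=3): GC 11/22 = 50.0% ✓; Tm = 64.9 + 41·(11 − 16.4)/22 = 54.8°C ✓ — passes.
F2 (16 nt, A=3 T=4 G=5 C=4): GC 9/16 = 56.3%, outside 43.9–54.7% ✗; Tm = 64.9 + 41·(9 − 16.4)/16 = 45.9°C ✓ — fails.
F3 (16 nt, A=2 T=3 G=6 C=5): GC 11/16 = 68.8%, outside 43.9–54.7% ✗; Tm = 64.9 + 41·(11 − 16.4)/16 = 51.1°C ✓ — fails.
F4 (19 nt, A=4 T=9 G=3 C=3): GC 6/19 = 31.6%, outside 43.9–54.7% ✗; Tm = 64.9 + 41·(6 − 16.4)/19 = 42.5°C ✓ — fails.
F5 (20 nt, A=6 T=5 G=6 C=3): GC 9/20 = 45.0% ✓; Tm = 64.9 + 41·(9 − 16.4)/20 = 49.7°C ✓ — passes.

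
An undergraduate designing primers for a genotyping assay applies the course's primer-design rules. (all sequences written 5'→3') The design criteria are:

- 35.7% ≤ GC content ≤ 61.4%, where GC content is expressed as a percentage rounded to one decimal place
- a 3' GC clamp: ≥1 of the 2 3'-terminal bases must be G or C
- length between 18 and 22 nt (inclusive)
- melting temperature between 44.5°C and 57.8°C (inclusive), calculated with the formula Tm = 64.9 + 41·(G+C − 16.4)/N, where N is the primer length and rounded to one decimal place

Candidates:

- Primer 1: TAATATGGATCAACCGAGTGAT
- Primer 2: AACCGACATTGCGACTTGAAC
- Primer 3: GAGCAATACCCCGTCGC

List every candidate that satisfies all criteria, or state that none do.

Primer 2 only.

Primer 1 (22 nt, A=8 T=6 G=5 C=3): GC 8/22 = 36.4% ✓; 3' end AT has 0 G/C, need ≥1 ✗; length 22 ✓; Tm = 64.9 + 41·(8 − 16.4)/22 = 49.2°C ✓ — fails.
Primer 2 (21 nt, A=7 T=4 G=4 C=6): GC 10/21 = 47.6% ✓; 3' end AC has 1 G/C ✓; length 21 ✓; Tm = 64.9 + 41·(10 − 16.4)/21 = 52.4°C ✓ — passes.
Primer 3 (17 nt, A=4 T=2 G=4 C=7): GC 11/17 = 64.7%, outside 35.7–61.4% ✗; 3' end GC has 2 G/C ✓; length 17, outside 18–22 ✗; Tm = 64.9 + 41·(11 − 16.4)/17 = 51.9°C ✓ — fails.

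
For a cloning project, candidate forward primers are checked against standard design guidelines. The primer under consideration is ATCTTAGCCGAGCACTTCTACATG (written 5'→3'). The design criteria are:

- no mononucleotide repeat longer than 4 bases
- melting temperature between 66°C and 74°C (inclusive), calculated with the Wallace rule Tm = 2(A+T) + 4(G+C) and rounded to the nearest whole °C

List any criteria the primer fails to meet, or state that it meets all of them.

Base counts: A=6, T=7, G=4, C=7 (length 24).
homopolymer run: longest run = 2 ✓
Tm: Tm = 2·13 + 4·11 = 70°C ✓

Meets all criteria.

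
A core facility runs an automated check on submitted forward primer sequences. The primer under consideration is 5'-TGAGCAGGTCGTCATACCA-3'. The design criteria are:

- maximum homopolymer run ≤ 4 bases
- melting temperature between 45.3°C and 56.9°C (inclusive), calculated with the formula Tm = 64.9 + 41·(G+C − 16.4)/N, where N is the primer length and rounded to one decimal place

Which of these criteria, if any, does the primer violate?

Base counts: A=5, T=4, G=5, C=5 (length 19).
homopolymer run: longest run = 2 ✓
Tm: Tm = 64.9 + 41·(10 − 16.4)/19 = 51.1°C ✓

Meets all criteria.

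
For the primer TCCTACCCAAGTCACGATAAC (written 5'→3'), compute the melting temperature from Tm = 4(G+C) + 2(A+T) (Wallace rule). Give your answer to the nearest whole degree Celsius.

62°C

Base counts: A=7, T=4, G=2, C=8 (length 21).
Tm = 2·(7+4) + 4·(2+8) = 2·11 + 4·10 = 22 + 40 = 62°C.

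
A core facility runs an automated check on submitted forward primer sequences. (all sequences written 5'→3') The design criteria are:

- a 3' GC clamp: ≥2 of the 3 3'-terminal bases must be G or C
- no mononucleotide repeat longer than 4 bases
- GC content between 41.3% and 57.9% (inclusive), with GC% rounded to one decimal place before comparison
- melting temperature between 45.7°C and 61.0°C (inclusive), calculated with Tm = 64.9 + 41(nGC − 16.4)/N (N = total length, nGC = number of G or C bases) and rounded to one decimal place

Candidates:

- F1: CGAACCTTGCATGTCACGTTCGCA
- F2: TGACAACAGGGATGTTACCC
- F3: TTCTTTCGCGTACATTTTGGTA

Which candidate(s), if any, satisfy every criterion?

F1 (24 nt, A=5 T=6 G=5 C=8): 3' end GCA has 2 G/C ✓; longest run = 2 ✓; GC 13/24 = 54.2% ✓; Tm = 64.9 + 41·(13 − 16.4)/24 = 59.1°C ✓ — passes.
F2 (20 nt, A=6 T=4 G=5 C=5): 3' end CCC has 3 G/C ✓; longest run = 3 ✓; GC 10/20 = 50.0% ✓; Tm = 64.9 + 41·(10 − 16.4)/20 = 51.8°C ✓ — passes.
F3 (22 nt, A=3 T=11 G=4 C=4): 3' end GTA has 1 G/C, need ≥2 ✗; longest run = 4 ✓; GC 8/22 = 36.4%, outside 41.3–57.9% ✗; Tm = 64.9 + 41·(8 − 16.4)/22 = 49.2°C ✓ — fails.

F1 and F2.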